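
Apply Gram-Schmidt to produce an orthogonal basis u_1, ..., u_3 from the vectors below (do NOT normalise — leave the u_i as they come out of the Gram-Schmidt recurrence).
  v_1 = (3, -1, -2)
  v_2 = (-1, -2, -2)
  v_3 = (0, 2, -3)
Orthogonal basis:
  u_1 = (3, -1, -2)
  u_2 = (-23/14, -25/14, -11/7)
  u_3 = (-74/117, 296/117, -259/117)

Apply the Gram-Schmidt recurrence
  u_1 = v_1
  u_i = v_i − Σ_{j<i} ((v_i · u_j) / (u_j · u_j)) · u_j.

Step by step this gives:
  u_1 = (3, -1, -2)
  u_2 = (-23/14, -25/14, -11/7)
  u_3 = (-74/117, 296/117, -259/117)

Orthogonality check:
  u_2 · u_1 = 0 (should be 0)
  u_3 · u_1 = 0 (should be 0)
  u_3 · u_2 = 0 (should be 0)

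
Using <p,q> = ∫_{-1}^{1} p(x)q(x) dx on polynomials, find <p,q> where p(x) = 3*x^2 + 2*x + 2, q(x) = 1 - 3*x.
<p,q> = 2

Expand the product: p(x)·q(x) = -9*x^3 - 3*x^2 - 4*x + 2.
∫_{-1}^{1} of each monomial x^k gives [2/(k+1) if k even, 0 if k odd]. Integrating term-by-term (or equivalently evaluating the antiderivative F(x) = -9*x^4/4 - x^3 - 2*x^2 + 2*x at the endpoints):
  F(1) − F(−1) = -13/4 − (-21/4) = 2.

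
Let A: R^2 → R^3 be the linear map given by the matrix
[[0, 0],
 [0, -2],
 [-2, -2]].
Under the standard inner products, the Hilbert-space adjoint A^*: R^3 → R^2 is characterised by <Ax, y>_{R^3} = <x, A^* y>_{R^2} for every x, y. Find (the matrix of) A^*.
A^* = A^T =
[[0, 0, -2],
 [0, -2, -2]]

For real matrices with standard dot products, the defining identity <Ax, y> = <x, A^* y> gives (Ax)^T y = x^T (A^*) y, i.e. x^T A^T y = x^T (A^*) y. Since this holds for all x, y, we must have A^* = A^T. Therefore
A^* =
[[0, 0, -2],
 [0, -2, -2]].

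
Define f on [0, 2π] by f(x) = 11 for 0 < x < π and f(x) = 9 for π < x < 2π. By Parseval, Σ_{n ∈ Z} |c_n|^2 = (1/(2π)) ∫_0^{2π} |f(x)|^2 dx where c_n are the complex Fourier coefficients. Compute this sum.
Σ |c_n|^2 = 101

Parseval equates the L^2 energy of f (normalised by 1/(2π)) with the ℓ^2 sum of its Fourier coefficients: (1/(2π)) ∫_0^{2π} |f|^2 = Σ |c_n|^2.
Compute the left side: (1/(2π)) [∫_0^π 11^2 dx + ∫_π^{2π} 9^2 dx] = (1/(2π)) · (121π + 81π) = (121 + 81)/2 = 101.
So Σ_{n ∈ Z} |c_n|^2 = 101.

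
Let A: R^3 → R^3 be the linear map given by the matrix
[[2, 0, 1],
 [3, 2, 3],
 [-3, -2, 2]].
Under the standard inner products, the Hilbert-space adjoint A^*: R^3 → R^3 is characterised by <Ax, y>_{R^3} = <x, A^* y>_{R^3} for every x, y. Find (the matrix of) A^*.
A^* = A^T =
[[2, 3, -3],
 [0, 2, -2],
 [1, 3, 2]]

For real matrices with standard dot products, the defining identity <Ax, y> = <x, A^* y> gives (Ax)^T y = x^T (A^*) y, i.e. x^T A^T y = x^T (A^*) y. Since this holds for all x, y, we must have A^* = A^T. Therefore
A^* =
[[2, 3, -3],
 [0, 2, -2],
 [1, 3, 2]].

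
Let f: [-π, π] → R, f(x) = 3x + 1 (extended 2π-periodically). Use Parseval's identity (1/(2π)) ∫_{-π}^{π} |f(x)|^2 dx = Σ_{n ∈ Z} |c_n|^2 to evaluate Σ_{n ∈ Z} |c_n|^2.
Σ |c_n|^2 = 3π^2 + 1

Expand and integrate term by term over [-π, π]:
  ∫ (3x)^2 dx = 9·(2π^3/3); ∫ 2·3·(1)·x dx = 0 (odd integrand); ∫ 1^2 dx = 1·2π.
So (1/(2π)) ∫_{-π}^{π} (3x + 1)^2 dx = 9π^2/3 + 1 = 3π^2 + 1.
Parseval ⇒ Σ |c_n|^2 = 3π^2 + 1.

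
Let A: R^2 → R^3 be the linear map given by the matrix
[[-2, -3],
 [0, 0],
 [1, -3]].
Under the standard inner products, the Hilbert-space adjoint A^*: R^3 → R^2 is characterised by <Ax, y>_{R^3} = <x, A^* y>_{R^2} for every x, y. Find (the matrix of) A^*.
A^* = A^T =
[[-2, 0, 1],
 [-3, 0, -3]]

For real matrices with standard dot products, the defining identity <Ax, y> = <x, A^* y> gives (Ax)^T y = x^T (A^*) y, i.e. x^T A^T y = x^T (A^*) y. Since this holds for all x, y, we must have A^* = A^T. Therefore
A^* =
[[-2, 0, 1],
 [-3, 0, -3]].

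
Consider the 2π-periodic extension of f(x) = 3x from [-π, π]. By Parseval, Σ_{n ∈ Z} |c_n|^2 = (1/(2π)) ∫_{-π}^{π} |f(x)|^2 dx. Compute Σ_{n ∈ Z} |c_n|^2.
Σ |c_n|^2 = 3π^2

Expand and integrate term by term over [-π, π]:
  ∫ (3x)^2 dx = 9·(2π^3/3); ∫ 2·3·(0)·x dx = 0 (odd integrand); ∫ 0^2 dx = 0·2π.
So (1/(2π)) ∫_{-π}^{π} (3x)^2 dx = 9π^2/3 + 0 = 3π^2.
Parseval ⇒ Σ |c_n|^2 = 3π^2.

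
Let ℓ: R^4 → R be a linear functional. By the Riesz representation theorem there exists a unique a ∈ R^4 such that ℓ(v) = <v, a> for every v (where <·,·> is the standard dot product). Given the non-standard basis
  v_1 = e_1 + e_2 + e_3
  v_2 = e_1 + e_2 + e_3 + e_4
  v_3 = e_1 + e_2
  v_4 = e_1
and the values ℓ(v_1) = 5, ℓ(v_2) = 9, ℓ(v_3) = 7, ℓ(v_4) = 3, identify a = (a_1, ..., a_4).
a = (3, 4, -2, 4)

Write a = (a_1, ..., a_4) in the standard basis. For each basis vector v_i, ℓ(v_i) = <v_i, a> is a linear equation in the a_j's. Collect the n equations into a matrix system V a = ℓ, where row i of V is v_i (expressed in the standard basis). Since V is invertible (lower-triangular with 1s on the diagonal, up to permutation), solve by back-substitution:
  V =
[[1, 1, 1, 0],
 [1, 1, 1, 1],
 [1, 1, 0, 0],
 [1, 0, 0, 0]]
  V a = (5, 9, 7, 3)
Solving gives a = (3, 4, -2, 4).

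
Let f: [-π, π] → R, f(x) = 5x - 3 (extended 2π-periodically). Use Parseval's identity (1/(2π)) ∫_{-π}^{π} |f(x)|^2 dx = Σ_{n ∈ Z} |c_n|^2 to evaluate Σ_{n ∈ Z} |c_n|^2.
Σ |c_n|^2 = 25π^2/3 + 9

Expand and integrate term by term over [-π, π]:
  ∫ (5x)^2 dx = 25·(2π^3/3); ∫ 2·5·(-3)·x dx = 0 (odd integrand); ∫ (-3)^2 dx = 9·2π.
So (1/(2π)) ∫_{-π}^{π} (5x - 3)^2 dx = 25π^2/3 + 9 = 25π^2/3 + 9.
Parseval ⇒ Σ |c_n|^2 = 25π^2/3 + 9.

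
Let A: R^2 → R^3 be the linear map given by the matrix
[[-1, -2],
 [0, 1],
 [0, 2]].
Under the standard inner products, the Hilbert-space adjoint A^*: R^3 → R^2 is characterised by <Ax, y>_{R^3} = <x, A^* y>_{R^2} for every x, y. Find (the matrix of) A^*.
A^* = A^T =
[[-1, 0, 0],
 [-2, 1, 2]]

For real matrices with standard dot products, the defining identity <Ax, y> = <x, A^* y> gives (Ax)^T y = x^T (A^*) y, i.e. x^T A^T y = x^T (A^*) y. Since this holds for all x, y, we must have A^* = A^T. Therefore
A^* =
[[-1, 0, 0],
 [-2, 1, 2]].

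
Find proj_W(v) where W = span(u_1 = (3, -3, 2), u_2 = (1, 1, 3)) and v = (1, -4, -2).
proj_W(v) = (261/206, -789/206, -221/103)

Set up U = [u_1 | ... | u_2] ∈ R^(3×2). The projector onto W = col(U) is P = U (U^T U)^(-1) U^T.
Compute U^T U =
  [22, 6]
  [6, 11],
and U^T v = (11, -9).
Solve U^T U · c = U^T v for the coefficients: c = (175/206, -132/103). The projection is proj_W(v) = U c.
Check: (v - proj_W(v)) · u_1 = 0  (should be 0).
Check: (v - proj_W(v)) · u_2 = 0  (should be 0).
Result: proj_W(v) = (261/206, -789/206, -221/103).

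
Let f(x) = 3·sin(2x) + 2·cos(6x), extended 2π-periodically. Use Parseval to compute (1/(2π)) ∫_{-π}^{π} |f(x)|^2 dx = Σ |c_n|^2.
Σ |c_n|^2 = 13/2

Expand |f|^2 and use orthogonality of {sin(nx), cos(mx)} on [-π, π]:
  ∫_{-π}^{π} sin(nx)^2 dx = π, ∫ cos(mx)^2 dx = π, and cross terms integrate to 0.
So ∫_{-π}^{π} f(x)^2 dx = 3^2 · π + 2^2 · π = (9 + 4)π.
Divide by 2π: (9 + 4)/2 = 13/2.
By Parseval, this equals Σ |c_n|^2.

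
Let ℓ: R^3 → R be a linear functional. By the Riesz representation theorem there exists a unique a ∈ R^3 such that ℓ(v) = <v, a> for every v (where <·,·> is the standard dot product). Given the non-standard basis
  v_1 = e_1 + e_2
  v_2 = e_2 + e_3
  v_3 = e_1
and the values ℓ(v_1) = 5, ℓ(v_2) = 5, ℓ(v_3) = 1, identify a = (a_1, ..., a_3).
a = (1, 4, 1)

Write a = (a_1, ..., a_3) in the standard basis. For each basis vector v_i, ℓ(v_i) = <v_i, a> is a linear equation in the a_j's. Collect the n equations into a matrix system V a = ℓ, where row i of V is v_i (expressed in the standard basis). Since V is invertible (lower-triangular with 1s on the diagonal, up to permutation), solve by back-substitution:
  V =
[[1, 1, 0],
 [0, 1, 1],
 [1, 0, 0]]
  V a = (5, 5, 1)
Solving gives a = (1, 4, 1).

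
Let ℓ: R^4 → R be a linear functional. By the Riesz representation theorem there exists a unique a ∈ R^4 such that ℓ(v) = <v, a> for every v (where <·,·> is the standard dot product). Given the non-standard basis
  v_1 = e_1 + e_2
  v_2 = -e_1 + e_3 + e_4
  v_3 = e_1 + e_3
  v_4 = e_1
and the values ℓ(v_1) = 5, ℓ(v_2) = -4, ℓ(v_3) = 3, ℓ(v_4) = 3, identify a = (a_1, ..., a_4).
a = (3, 2, 0, -1)

Write a = (a_1, ..., a_4) in the standard basis. For each basis vector v_i, ℓ(v_i) = <v_i, a> is a linear equation in the a_j's. Collect the n equations into a matrix system V a = ℓ, where row i of V is v_i (expressed in the standard basis). Since V is invertible (lower-triangular with 1s on the diagonal, up to permutation), solve by back-substitution:
  V =
[[1, 1, 0, 0],
 [-1, 0, 1, 1],
 [1, 0, 1, 0],
 [1, 0, 0, 0]]
  V a = (5, -4, 3, 3)
Solving gives a = (3, 2, 0, -1).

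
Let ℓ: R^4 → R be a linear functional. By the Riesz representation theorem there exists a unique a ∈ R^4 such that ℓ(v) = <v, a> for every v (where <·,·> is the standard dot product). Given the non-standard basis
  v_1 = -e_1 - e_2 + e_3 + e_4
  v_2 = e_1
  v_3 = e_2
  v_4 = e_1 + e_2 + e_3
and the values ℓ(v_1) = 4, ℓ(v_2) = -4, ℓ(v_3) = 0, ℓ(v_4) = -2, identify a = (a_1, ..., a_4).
a = (-4, 0, 2, -2)

Write a = (a_1, ..., a_4) in the standard basis. For each basis vector v_i, ℓ(v_i) = <v_i, a> is a linear equation in the a_j's. Collect the n equations into a matrix system V a = ℓ, where row i of V is v_i (expressed in the standard basis). Since V is invertible (lower-triangular with 1s on the diagonal, up to permutation), solve by back-substitution:
  V =
[[-1, -1, 1, 1],
 [1, 0, 0, 0],
 [0, 1, 0, 0],
 [1, 1, 1, 0]]
  V a = (4, -4, 0, -2)
Solving gives a = (-4, 0, 2, -2).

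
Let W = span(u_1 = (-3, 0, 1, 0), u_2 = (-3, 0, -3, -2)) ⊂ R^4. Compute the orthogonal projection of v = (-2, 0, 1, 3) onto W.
proj_W(v) = (-75/46, 0, 97/46, 18/23)

Set up U = [u_1 | ... | u_2] ∈ R^(4×2). The projector onto W = col(U) is P = U (U^T U)^(-1) U^T.
Compute U^T U =
  [10, 6]
  [6, 22],
and U^T v = (7, -3).
Solve U^T U · c = U^T v for the coefficients: c = (43/46, -9/23). The projection is proj_W(v) = U c.
Check: (v - proj_W(v)) · u_1 = 0  (should be 0).
Check: (v - proj_W(v)) · u_2 = 0  (should be 0).
Result: proj_W(v) = (-75/46, 0, 97/46, 18/23).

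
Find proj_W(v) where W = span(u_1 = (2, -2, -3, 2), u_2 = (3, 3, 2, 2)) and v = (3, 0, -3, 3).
proj_W(v) = (1821/542, -435/542, -615/271, 795/271)

Set up U = [u_1 | ... | u_2] ∈ R^(4×2). The projector onto W = col(U) is P = U (U^T U)^(-1) U^T.
Compute U^T U =
  [21, -2]
  [-2, 26],
and U^T v = (21, 9).
Solve U^T U · c = U^T v for the coefficients: c = (282/271, 231/542). The projection is proj_W(v) = U c.
Check: (v - proj_W(v)) · u_1 = 0  (should be 0).
Check: (v - proj_W(v)) · u_2 = 0  (should be 0).
Result: proj_W(v) = (1821/542, -435/542, -615/271, 795/271).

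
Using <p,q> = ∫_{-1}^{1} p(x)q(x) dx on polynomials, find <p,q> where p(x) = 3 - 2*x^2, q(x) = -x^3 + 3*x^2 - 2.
<p,q> = -86/15

Expand the product: p(x)·q(x) = 2*x^5 - 6*x^4 - 3*x^3 + 13*x^2 - 6.
∫_{-1}^{1} of each monomial x^k gives [2/(k+1) if k even, 0 if k odd]. Integrating term-by-term (or equivalently evaluating the antiderivative F(x) = x^6/3 - 6*x^5/5 - 3*x^4/4 + 13*x^3/3 - 6*x at the endpoints):
  F(1) − F(−1) = -197/60 − (49/20) = -86/15.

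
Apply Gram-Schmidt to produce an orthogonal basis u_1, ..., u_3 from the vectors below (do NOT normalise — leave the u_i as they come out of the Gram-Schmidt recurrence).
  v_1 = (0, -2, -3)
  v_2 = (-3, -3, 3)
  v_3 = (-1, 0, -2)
Orthogonal basis:
  u_1 = (0, -2, -3)
  u_2 = (-3, -45/13, 30/13)
  u_3 = (-45/38, 27/38, -9/19)

Apply the Gram-Schmidt recurrence
  u_1 = v_1
  u_i = v_i − Σ_{j<i} ((v_i · u_j) / (u_j · u_j)) · u_j.

Step by step this gives:
  u_1 = (0, -2, -3)
  u_2 = (-3, -45/13, 30/13)
  u_3 = (-45/38, 27/38, -9/19)

Orthogonality check:
  u_2 · u_1 = 0 (should be 0)
  u_3 · u_1 = 0 (should be 0)
  u_3 · u_2 = 0 (should be 0)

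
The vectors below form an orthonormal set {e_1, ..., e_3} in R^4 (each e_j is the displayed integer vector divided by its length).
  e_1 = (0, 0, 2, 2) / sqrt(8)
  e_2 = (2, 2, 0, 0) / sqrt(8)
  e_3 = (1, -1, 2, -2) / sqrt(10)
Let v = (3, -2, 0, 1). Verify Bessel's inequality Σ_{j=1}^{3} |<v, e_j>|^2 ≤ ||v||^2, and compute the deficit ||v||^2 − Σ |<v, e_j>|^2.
Σ |<v, e_j>|^2 = 19/10; ||v||^2 = 14; deficit = 121/10

Write each e_j = u_j / sqrt(<u_j, u_j>) where u_j is the displayed integer vector. Then <v, e_j> = <v, u_j> / sqrt(<u_j, u_j>), so |<v, e_j>|^2 = <v, u_j>^2 / <u_j, u_j>.
Coefficients: <v, e_1> = 2/sqrt(8), <v, e_2> = 2/sqrt(8), <v, e_3> = 3/sqrt(10).
Square and sum: Σ |<v, e_j>|^2 = 19/10.
Compute ||v||^2 = v·v = 14.
Deficit = 14 − 19/10 = 121/10 ≥ 0, confirming Bessel's inequality. (The deficit equals ||v − Σ <v,e_j> e_j||^2, the squared distance from v to span{e_j}.)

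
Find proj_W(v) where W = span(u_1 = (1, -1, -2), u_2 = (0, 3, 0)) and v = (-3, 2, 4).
proj_W(v) = (-11/5, 2, 22/5)

Set up U = [u_1 | ... | u_2] ∈ R^(3×2). The projector onto W = col(U) is P = U (U^T U)^(-1) U^T.
Compute U^T U =
  [6, -3]
  [-3, 9],
and U^T v = (-13, 6).
Solve U^T U · c = U^T v for the coefficients: c = (-11/5, -1/15). The projection is proj_W(v) = U c.
Check: (v - proj_W(v)) · u_1 = 0  (should be 0).
Check: (v - proj_W(v)) · u_2 = 0  (should be 0).
Result: proj_W(v) = (-11/5, 2, 22/5).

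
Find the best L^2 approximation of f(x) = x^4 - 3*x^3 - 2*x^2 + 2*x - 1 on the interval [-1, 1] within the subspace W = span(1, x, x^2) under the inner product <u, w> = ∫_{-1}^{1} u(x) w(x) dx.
g(x) = -8*x^2/7 + x/5 - 38/35

The best approximation g ∈ W is the orthogonal projection of f onto W. Writing g = a_0 + a_1 x + a_2 x^2, the coefficients solve the normal equations G · a = b where
  G_{ij} = <φ_i, φ_j> and b_i = <f, φ_i>, with φ_0 = 1, φ_1 = x, φ_2 = x^2.
G =
  [2, 0, 2/3]
  [0, 2/3, 0]
  [2/3, 0, 2/5],
b = (-44/15, 2/15, -124/105).
Solving gives a_0 = -38/35, a_1 = 1/5, a_2 = -8/7, so
  g(x) = -8*x^2/7 + x/5 - 38/35.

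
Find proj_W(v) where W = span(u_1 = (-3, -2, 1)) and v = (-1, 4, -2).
proj_W(v) = (3/2, 1, -1/2)

Set up U = [u_1 | ... | u_1] ∈ R^(3×1). The projector onto W = col(U) is P = U (U^T U)^(-1) U^T.
Compute U^T U =
  [14],
and U^T v = (-7).
Solve U^T U · c = U^T v for the coefficients: c = (-1/2). The projection is proj_W(v) = U c.
Check: (v - proj_W(v)) · u_1 = 0  (should be 0).
Result: proj_W(v) = (3/2, 1, -1/2).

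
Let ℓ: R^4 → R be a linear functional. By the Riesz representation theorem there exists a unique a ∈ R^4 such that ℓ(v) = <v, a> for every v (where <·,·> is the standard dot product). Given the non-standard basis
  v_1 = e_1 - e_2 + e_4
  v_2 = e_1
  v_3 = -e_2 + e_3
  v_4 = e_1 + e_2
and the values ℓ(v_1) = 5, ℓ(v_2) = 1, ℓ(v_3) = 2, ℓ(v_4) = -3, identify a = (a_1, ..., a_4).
a = (1, -4, -2, 0)

Write a = (a_1, ..., a_4) in the standard basis. For each basis vector v_i, ℓ(v_i) = <v_i, a> is a linear equation in the a_j's. Collect the n equations into a matrix system V a = ℓ, where row i of V is v_i (expressed in the standard basis). Since V is invertible (lower-triangular with 1s on the diagonal, up to permutation), solve by back-substitution:
  V =
[[1, -1, 0, 1],
 [1, 0, 0, 0],
 [0, -1, 1, 0],
 [1, 1, 0, 0]]
  V a = (5, 1, 2, -3)
Solving gives a = (1, -4, -2, 0).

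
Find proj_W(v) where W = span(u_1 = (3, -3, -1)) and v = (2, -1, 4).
proj_W(v) = (15/19, -15/19, -5/19)

Set up U = [u_1 | ... | u_1] ∈ R^(3×1). The projector onto W = col(U) is P = U (U^T U)^(-1) U^T.
Compute U^T U =
  [19],
and U^T v = (5).
Solve U^T U · c = U^T v for the coefficients: c = (5/19). The projection is proj_W(v) = U c.
Check: (v - proj_W(v)) · u_1 = 0  (should be 0).
Result: proj_W(v) = (15/19, -15/19, -5/19).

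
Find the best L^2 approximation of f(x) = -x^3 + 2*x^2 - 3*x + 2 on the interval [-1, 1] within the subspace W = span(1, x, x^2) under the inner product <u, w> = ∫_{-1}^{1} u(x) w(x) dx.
g(x) = 2*x^2 - 18*x/5 + 2

The best approximation g ∈ W is the orthogonal projection of f onto W. Writing g = a_0 + a_1 x + a_2 x^2, the coefficients solve the normal equations G · a = b where
  G_{ij} = <φ_i, φ_j> and b_i = <f, φ_i>, with φ_0 = 1, φ_1 = x, φ_2 = x^2.
G =
  [2, 0, 2/3]
  [0, 2/3, 0]
  [2/3, 0, 2/5],
b = (16/3, -12/5, 32/15).
Solving gives a_0 = 2, a_1 = -18/5, a_2 = 2, so
  g(x) = 2*x^2 - 18*x/5 + 2.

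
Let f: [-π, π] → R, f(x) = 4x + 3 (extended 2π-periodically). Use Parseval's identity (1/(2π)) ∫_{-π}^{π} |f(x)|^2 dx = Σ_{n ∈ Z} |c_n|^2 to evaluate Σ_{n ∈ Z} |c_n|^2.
Σ |c_n|^2 = 16π^2/3 + 9

Expand and integrate term by term over [-π, π]:
  ∫ (4x)^2 dx = 16·(2π^3/3); ∫ 2·4·(3)·x dx = 0 (odd integrand); ∫ 3^2 dx = 9·2π.
So (1/(2π)) ∫_{-π}^{π} (4x + 3)^2 dx = 16π^2/3 + 9 = 16π^2/3 + 9.
Parseval ⇒ Σ |c_n|^2 = 16π^2/3 + 9.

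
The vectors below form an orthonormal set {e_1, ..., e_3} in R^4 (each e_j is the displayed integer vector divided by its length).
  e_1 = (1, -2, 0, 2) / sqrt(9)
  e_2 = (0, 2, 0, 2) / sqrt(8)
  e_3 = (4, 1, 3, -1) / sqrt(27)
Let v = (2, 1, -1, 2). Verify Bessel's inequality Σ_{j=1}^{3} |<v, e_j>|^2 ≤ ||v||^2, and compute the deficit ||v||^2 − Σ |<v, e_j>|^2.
Σ |<v, e_j>|^2 = 371/54; ||v||^2 = 10; deficit = 169/54

Write each e_j = u_j / sqrt(<u_j, u_j>) where u_j is the displayed integer vector. Then <v, e_j> = <v, u_j> / sqrt(<u_j, u_j>), so |<v, e_j>|^2 = <v, u_j>^2 / <u_j, u_j>.
Coefficients: <v, e_1> = 4/sqrt(9), <v, e_2> = 6/sqrt(8), <v, e_3> = 4/sqrt(27).
Square and sum: Σ |<v, e_j>|^2 = 371/54.
Compute ||v||^2 = v·v = 10.
Deficit = 10 − 371/54 = 169/54 ≥ 0, confirming Bessel's inequality. (The deficit equals ||v − Σ <v,e_j> e_j||^2, the squared distance from v to span{e_j}.)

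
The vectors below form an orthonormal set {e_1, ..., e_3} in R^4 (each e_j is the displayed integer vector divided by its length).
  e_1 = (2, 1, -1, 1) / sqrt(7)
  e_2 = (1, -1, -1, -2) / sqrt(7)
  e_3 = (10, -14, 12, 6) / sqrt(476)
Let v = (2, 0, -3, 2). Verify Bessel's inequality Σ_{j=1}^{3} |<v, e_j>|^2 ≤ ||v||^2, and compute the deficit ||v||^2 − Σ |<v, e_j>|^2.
Σ |<v, e_j>|^2 = 1398/119; ||v||^2 = 17; deficit = 625/119

Write each e_j = u_j / sqrt(<u_j, u_j>) where u_j is the displayed integer vector. Then <v, e_j> = <v, u_j> / sqrt(<u_j, u_j>), so |<v, e_j>|^2 = <v, u_j>^2 / <u_j, u_j>.
Coefficients: <v, e_1> = 9/sqrt(7), <v, e_2> = 1/sqrt(7), <v, e_3> = -4/sqrt(476).
Square and sum: Σ |<v, e_j>|^2 = 1398/119.
Compute ||v||^2 = v·v = 17.
Deficit = 17 − 1398/119 = 625/119 ≥ 0, confirming Bessel's inequality. (The deficit equals ||v − Σ <v,e_j> e_j||^2, the squared distance from v to span{e_j}.)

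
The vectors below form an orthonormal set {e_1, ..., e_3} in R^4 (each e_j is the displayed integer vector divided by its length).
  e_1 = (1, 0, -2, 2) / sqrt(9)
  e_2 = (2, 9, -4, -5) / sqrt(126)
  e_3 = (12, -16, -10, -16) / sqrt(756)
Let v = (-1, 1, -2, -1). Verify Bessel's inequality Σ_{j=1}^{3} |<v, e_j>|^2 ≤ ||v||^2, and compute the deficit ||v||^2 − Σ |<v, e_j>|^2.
Σ |<v, e_j>|^2 = 91/27; ||v||^2 = 7; deficit = 98/27

Write each e_j = u_j / sqrt(<u_j, u_j>) where u_j is the displayed integer vector. Then <v, e_j> = <v, u_j> / sqrt(<u_j, u_j>), so |<v, e_j>|^2 = <v, u_j>^2 / <u_j, u_j>.
Coefficients: <v, e_1> = 1/sqrt(9), <v, e_2> = 20/sqrt(126), <v, e_3> = 8/sqrt(756).
Square and sum: Σ |<v, e_j>|^2 = 91/27.
Compute ||v||^2 = v·v = 7.
Deficit = 7 − 91/27 = 98/27 ≥ 0, confirming Bessel's inequality. (The deficit equals ||v − Σ <v,e_j> e_j||^2, the squared distance from v to span{e_j}.)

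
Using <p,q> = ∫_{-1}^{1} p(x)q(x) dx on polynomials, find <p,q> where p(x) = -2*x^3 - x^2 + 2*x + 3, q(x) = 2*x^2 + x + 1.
<p,q> = 136/15

Expand the product: p(x)·q(x) = -4*x^5 - 4*x^4 + x^3 + 7*x^2 + 5*x + 3.
∫_{-1}^{1} of each monomial x^k gives [2/(k+1) if k even, 0 if k odd]. Integrating term-by-term (or equivalently evaluating the antiderivative F(x) = -2*x^6/3 - 4*x^5/5 + x^4/4 + 7*x^3/3 + 5*x^2/2 + 3*x at the endpoints):
  F(1) − F(−1) = 397/60 − (-49/20) = 136/15.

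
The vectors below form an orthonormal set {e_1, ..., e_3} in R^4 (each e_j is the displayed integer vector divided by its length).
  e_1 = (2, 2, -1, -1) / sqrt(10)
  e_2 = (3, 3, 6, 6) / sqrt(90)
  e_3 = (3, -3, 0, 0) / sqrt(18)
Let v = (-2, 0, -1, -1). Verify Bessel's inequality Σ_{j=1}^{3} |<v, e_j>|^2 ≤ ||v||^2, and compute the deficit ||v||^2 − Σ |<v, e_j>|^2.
Σ |<v, e_j>|^2 = 6; ||v||^2 = 6; deficit = 0

Write each e_j = u_j / sqrt(<u_j, u_j>) where u_j is the displayed integer vector. Then <v, e_j> = <v, u_j> / sqrt(<u_j, u_j>), so |<v, e_j>|^2 = <v, u_j>^2 / <u_j, u_j>.
Coefficients: <v, e_1> = -2/sqrt(10), <v, e_2> = -18/sqrt(90), <v, e_3> = -6/sqrt(18).
Square and sum: Σ |<v, e_j>|^2 = 6.
Compute ||v||^2 = v·v = 6.
Deficit = 6 − 6 = 0 ≥ 0, confirming Bessel's inequality. (The deficit equals ||v − Σ <v,e_j> e_j||^2, the squared distance from v to span{e_j}.)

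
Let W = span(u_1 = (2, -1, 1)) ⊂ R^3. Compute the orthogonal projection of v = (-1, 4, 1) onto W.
proj_W(v) = (-5/3, 5/6, -5/6)

Set up U = [u_1 | ... | u_1] ∈ R^(3×1). The projector onto W = col(U) is P = U (U^T U)^(-1) U^T.
Compute U^T U =
  [6],
and U^T v = (-5).
Solve U^T U · c = U^T v for the coefficients: c = (-5/6). The projection is proj_W(v) = U c.
Check: (v - proj_W(v)) · u_1 = 0  (should be 0).
Result: proj_W(v) = (-5/3, 5/6, -5/6).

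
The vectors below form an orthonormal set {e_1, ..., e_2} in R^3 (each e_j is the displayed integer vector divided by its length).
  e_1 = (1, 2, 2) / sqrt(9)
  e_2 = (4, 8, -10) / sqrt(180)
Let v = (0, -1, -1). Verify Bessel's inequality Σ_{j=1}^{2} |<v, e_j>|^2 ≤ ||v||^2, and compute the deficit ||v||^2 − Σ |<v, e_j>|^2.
Σ |<v, e_j>|^2 = 9/5; ||v||^2 = 2; deficit = 1/5

Write each e_j = u_j / sqrt(<u_j, u_j>) where u_j is the displayed integer vector. Then <v, e_j> = <v, u_j> / sqrt(<u_j, u_j>), so |<v, e_j>|^2 = <v, u_j>^2 / <u_j, u_j>.
Coefficients: <v, e_1> = -4/sqrt(9), <v, e_2> = 2/sqrt(180).
Square and sum: Σ |<v, e_j>|^2 = 9/5.
Compute ||v||^2 = v·v = 2.
Deficit = 2 − 9/5 = 1/5 ≥ 0, confirming Bessel's inequality. (The deficit equals ||v − Σ <v,e_j> e_j||^2, the squared distance from v to span{e_j}.)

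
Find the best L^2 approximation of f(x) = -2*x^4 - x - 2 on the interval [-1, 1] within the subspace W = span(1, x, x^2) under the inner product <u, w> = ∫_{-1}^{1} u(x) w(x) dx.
g(x) = -12*x^2/7 - x - 64/35

The best approximation g ∈ W is the orthogonal projection of f onto W. Writing g = a_0 + a_1 x + a_2 x^2, the coefficients solve the normal equations G · a = b where
  G_{ij} = <φ_i, φ_j> and b_i = <f, φ_i>, with φ_0 = 1, φ_1 = x, φ_2 = x^2.
G =
  [2, 0, 2/3]
  [0, 2/3, 0]
  [2/3, 0, 2/5],
b = (-24/5, -2/3, -40/21).
Solving gives a_0 = -64/35, a_1 = -1, a_2 = -12/7, so
  g(x) = -12*x^2/7 - x - 64/35.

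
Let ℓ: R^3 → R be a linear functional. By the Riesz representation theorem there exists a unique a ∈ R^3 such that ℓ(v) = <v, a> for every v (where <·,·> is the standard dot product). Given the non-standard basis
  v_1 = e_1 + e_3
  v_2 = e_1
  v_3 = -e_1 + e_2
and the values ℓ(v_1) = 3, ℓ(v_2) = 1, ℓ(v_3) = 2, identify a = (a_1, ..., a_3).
a = (1, 3, 2)

Write a = (a_1, ..., a_3) in the standard basis. For each basis vector v_i, ℓ(v_i) = <v_i, a> is a linear equation in the a_j's. Collect the n equations into a matrix system V a = ℓ, where row i of V is v_i (expressed in the standard basis). Since V is invertible (lower-triangular with 1s on the diagonal, up to permutation), solve by back-substitution:
  V =
[[1, 0, 1],
 [1, 0, 0],
 [-1, 1, 0]]
  V a = (3, 1, 2)
Solving gives a = (1, 3, 2).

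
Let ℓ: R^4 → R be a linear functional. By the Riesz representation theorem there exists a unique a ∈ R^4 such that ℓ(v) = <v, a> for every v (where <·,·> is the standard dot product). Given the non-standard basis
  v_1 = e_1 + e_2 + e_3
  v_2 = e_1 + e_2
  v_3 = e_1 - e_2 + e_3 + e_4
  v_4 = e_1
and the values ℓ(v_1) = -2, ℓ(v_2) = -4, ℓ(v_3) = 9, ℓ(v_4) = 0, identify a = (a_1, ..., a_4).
a = (0, -4, 2, 3)

Write a = (a_1, ..., a_4) in the standard basis. For each basis vector v_i, ℓ(v_i) = <v_i, a> is a linear equation in the a_j's. Collect the n equations into a matrix system V a = ℓ, where row i of V is v_i (expressed in the standard basis). Since V is invertible (lower-triangular with 1s on the diagonal, up to permutation), solve by back-substitution:
  V =
[[1, 1, 1, 0],
 [1, 1, 0, 0],
 [1, -1, 1, 1],
 [1, 0, 0, 0]]
  V a = (-2, -4, 9, 0)
Solving gives a = (0, -4, 2, 3).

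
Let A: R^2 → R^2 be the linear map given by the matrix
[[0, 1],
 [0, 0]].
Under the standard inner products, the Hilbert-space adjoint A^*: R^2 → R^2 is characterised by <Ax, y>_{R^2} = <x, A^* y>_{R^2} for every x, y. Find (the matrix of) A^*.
A^* = A^T =
[[0, 0],
 [1, 0]]

For real matrices with standard dot products, the defining identity <Ax, y> = <x, A^* y> gives (Ax)^T y = x^T (A^*) y, i.e. x^T A^T y = x^T (A^*) y. Since this holds for all x, y, we must have A^* = A^T. Therefore
A^* =
[[0, 0],
 [1, 0]].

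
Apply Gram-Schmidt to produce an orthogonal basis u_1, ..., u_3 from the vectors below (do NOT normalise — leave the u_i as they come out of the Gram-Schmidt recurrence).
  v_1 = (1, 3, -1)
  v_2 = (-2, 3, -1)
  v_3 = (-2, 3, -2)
Orthogonal basis:
  u_1 = (1, 3, -1)
  u_2 = (-30/11, 9/11, -3/11)
  u_3 = (0, -3/10, -9/10)

Apply the Gram-Schmidt recurrence
  u_1 = v_1
  u_i = v_i − Σ_{j<i} ((v_i · u_j) / (u_j · u_j)) · u_j.

Step by step this gives:
  u_1 = (1, 3, -1)
  u_2 = (-30/11, 9/11, -3/11)
  u_3 = (0, -3/10, -9/10)

Orthogonality check:
  u_2 · u_1 = 0 (should be 0)
  u_3 · u_1 = 0 (should be 0)
  u_3 · u_2 = 0 (should be 0)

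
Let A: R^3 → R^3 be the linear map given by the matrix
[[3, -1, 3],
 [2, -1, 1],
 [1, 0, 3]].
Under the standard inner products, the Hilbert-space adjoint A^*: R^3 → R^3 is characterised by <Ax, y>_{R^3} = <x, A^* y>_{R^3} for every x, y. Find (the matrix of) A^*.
A^* = A^T =
[[3, 2, 1],
 [-1, -1, 0],
 [3, 1, 3]]

For real matrices with standard dot products, the defining identity <Ax, y> = <x, A^* y> gives (Ax)^T y = x^T (A^*) y, i.e. x^T A^T y = x^T (A^*) y. Since this holds for all x, y, we must have A^* = A^T. Therefore
A^* =
[[3, 2, 1],
 [-1, -1, 0],
 [3, 1, 3]].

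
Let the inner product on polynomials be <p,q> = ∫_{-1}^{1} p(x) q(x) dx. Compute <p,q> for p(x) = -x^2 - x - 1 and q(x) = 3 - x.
<p,q> = -22/3

Expand the product: p(x)·q(x) = x^3 - 2*x^2 - 2*x - 3.
∫_{-1}^{1} of each monomial x^k gives [2/(k+1) if k even, 0 if k odd]. Integrating term-by-term (or equivalently evaluating the antiderivative F(x) = x^4/4 - 2*x^3/3 - x^2 - 3*x at the endpoints):
  F(1) − F(−1) = -53/12 − (35/12) = -22/3.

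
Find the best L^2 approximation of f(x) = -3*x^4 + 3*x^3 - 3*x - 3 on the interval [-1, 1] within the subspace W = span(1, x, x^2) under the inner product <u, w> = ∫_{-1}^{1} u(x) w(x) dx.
g(x) = -18*x^2/7 - 6*x/5 - 96/35

The best approximation g ∈ W is the orthogonal projection of f onto W. Writing g = a_0 + a_1 x + a_2 x^2, the coefficients solve the normal equations G · a = b where
  G_{ij} = <φ_i, φ_j> and b_i = <f, φ_i>, with φ_0 = 1, φ_1 = x, φ_2 = x^2.
G =
  [2, 0, 2/3]
  [0, 2/3, 0]
  [2/3, 0, 2/5],
b = (-36/5, -4/5, -20/7).
Solving gives a_0 = -96/35, a_1 = -6/5, a_2 = -18/7, so
  g(x) = -18*x^2/7 - 6*x/5 - 96/35.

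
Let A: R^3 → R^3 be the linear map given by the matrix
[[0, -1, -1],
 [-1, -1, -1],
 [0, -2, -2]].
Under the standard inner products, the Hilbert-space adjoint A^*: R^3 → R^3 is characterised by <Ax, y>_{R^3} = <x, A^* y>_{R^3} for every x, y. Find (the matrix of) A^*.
A^* = A^T =
[[0, -1, 0],
 [-1, -1, -2],
 [-1, -1, -2]]

For real matrices with standard dot products, the defining identity <Ax, y> = <x, A^* y> gives (Ax)^T y = x^T (A^*) y, i.e. x^T A^T y = x^T (A^*) y. Since this holds for all x, y, we must have A^* = A^T. Therefore
A^* =
[[0, -1, 0],
 [-1, -1, -2],
 [-1, -1, -2]].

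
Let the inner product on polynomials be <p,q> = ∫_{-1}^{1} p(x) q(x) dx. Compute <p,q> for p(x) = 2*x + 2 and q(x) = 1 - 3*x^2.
<p,q> = 0

Expand the product: p(x)·q(x) = -6*x^3 - 6*x^2 + 2*x + 2.
∫_{-1}^{1} of each monomial x^k gives [2/(k+1) if k even, 0 if k odd]. Integrating term-by-term (or equivalently evaluating the antiderivative F(x) = -3*x^4/2 - 2*x^3 + x^2 + 2*x at the endpoints):
  F(1) − F(−1) = -1/2 − (-1/2) = 0.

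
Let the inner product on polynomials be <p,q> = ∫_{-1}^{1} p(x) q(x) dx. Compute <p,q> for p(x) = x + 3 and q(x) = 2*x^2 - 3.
<p,q> = -14

Expand the product: p(x)·q(x) = 2*x^3 + 6*x^2 - 3*x - 9.
∫_{-1}^{1} of each monomial x^k gives [2/(k+1) if k even, 0 if k odd]. Integrating term-by-term (or equivalently evaluating the antiderivative F(x) = x^4/2 + 2*x^3 - 3*x^2/2 - 9*x at the endpoints):
  F(1) − F(−1) = -8 − (6) = -14.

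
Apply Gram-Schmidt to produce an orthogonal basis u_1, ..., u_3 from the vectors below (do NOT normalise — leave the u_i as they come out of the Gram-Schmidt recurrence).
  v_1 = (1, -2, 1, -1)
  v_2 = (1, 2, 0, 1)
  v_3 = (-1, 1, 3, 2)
Orthogonal basis:
  u_1 = (1, -2, 1, -1)
  u_2 = (11/7, 6/7, 4/7, 3/7)
  u_3 = (-3/2, 0, 3, 3/2)

Apply the Gram-Schmidt recurrence
  u_1 = v_1
  u_i = v_i − Σ_{j<i} ((v_i · u_j) / (u_j · u_j)) · u_j.

Step by step this gives:
  u_1 = (1, -2, 1, -1)
  u_2 = (11/7, 6/7, 4/7, 3/7)
  u_3 = (-3/2, 0, 3, 3/2)

Orthogonality check:
  u_2 · u_1 = 0 (should be 0)
  u_3 · u_1 = 0 (should be 0)
  u_3 · u_2 = 0 (should be 0)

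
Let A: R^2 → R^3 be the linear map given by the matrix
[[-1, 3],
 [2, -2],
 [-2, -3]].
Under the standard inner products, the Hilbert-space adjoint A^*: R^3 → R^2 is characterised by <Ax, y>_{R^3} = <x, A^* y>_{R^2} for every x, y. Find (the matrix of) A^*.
A^* = A^T =
[[-1, 2, -2],
 [3, -2, -3]]

For real matrices with standard dot products, the defining identity <Ax, y> = <x, A^* y> gives (Ax)^T y = x^T (A^*) y, i.e. x^T A^T y = x^T (A^*) y. Since this holds for all x, y, we must have A^* = A^T. Therefore
A^* =
[[-1, 2, -2],
 [3, -2, -3]].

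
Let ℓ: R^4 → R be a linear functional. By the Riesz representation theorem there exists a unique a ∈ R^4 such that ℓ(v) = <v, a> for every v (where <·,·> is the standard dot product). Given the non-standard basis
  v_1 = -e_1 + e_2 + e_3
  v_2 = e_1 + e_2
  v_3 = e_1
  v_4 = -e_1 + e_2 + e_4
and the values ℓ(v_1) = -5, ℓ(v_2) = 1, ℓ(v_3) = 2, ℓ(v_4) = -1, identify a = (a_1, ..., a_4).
a = (2, -1, -2, 2)

Write a = (a_1, ..., a_4) in the standard basis. For each basis vector v_i, ℓ(v_i) = <v_i, a> is a linear equation in the a_j's. Collect the n equations into a matrix system V a = ℓ, where row i of V is v_i (expressed in the standard basis). Since V is invertible (lower-triangular with 1s on the diagonal, up to permutation), solve by back-substitution:
  V =
[[-1, 1, 1, 0],
 [1, 1, 0, 0],
 [1, 0, 0, 0],
 [-1, 1, 0, 1]]
  V a = (-5, 1, 2, -1)
Solving gives a = (2, -1, -2, 2).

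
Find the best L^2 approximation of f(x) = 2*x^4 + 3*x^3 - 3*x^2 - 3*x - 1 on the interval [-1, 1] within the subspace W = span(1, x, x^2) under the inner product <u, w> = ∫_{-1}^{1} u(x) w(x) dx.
g(x) = -9*x^2/7 - 6*x/5 - 41/35

The best approximation g ∈ W is the orthogonal projection of f onto W. Writing g = a_0 + a_1 x + a_2 x^2, the coefficients solve the normal equations G · a = b where
  G_{ij} = <φ_i, φ_j> and b_i = <f, φ_i>, with φ_0 = 1, φ_1 = x, φ_2 = x^2.
G =
  [2, 0, 2/3]
  [0, 2/3, 0]
  [2/3, 0, 2/5],
b = (-16/5, -4/5, -136/105).
Solving gives a_0 = -41/35, a_1 = -6/5, a_2 = -9/7, so
  g(x) = -9*x^2/7 - 6*x/5 - 41/35.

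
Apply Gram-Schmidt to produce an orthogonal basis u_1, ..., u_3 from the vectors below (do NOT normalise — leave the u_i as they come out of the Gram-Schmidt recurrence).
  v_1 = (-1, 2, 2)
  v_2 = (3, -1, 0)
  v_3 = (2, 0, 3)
Orthogonal basis:
  u_1 = (-1, 2, 2)
  u_2 = (22/9, 1/9, 10/9)
  u_3 = (-22/65, -66/65, 11/13)

Apply the Gram-Schmidt recurrence
  u_1 = v_1
  u_i = v_i − Σ_{j<i} ((v_i · u_j) / (u_j · u_j)) · u_j.

Step by step this gives:
  u_1 = (-1, 2, 2)
  u_2 = (22/9, 1/9, 10/9)
  u_3 = (-22/65, -66/65, 11/13)

Orthogonality check:
  u_2 · u_1 = 0 (should be 0)
  u_3 · u_1 = 0 (should be 0)
  u_3 · u_2 = 0 (should be 0)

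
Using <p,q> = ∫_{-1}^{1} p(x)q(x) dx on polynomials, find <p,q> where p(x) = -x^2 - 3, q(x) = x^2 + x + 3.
<p,q> = -112/5

Expand the product: p(x)·q(x) = -x^4 - x^3 - 6*x^2 - 3*x - 9.
∫_{-1}^{1} of each monomial x^k gives [2/(k+1) if k even, 0 if k odd]. Integrating term-by-term (or equivalently evaluating the antiderivative F(x) = -x^5/5 - x^4/4 - 2*x^3 - 3*x^2/2 - 9*x at the endpoints):
  F(1) − F(−1) = -259/20 − (189/20) = -112/5.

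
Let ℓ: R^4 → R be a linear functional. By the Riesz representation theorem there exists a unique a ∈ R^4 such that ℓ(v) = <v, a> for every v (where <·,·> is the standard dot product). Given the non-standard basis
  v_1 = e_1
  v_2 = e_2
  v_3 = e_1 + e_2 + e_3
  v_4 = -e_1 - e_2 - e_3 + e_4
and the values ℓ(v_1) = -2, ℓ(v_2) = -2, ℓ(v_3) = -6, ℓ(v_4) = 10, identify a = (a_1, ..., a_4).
a = (-2, -2, -2, 4)

Write a = (a_1, ..., a_4) in the standard basis. For each basis vector v_i, ℓ(v_i) = <v_i, a> is a linear equation in the a_j's. Collect the n equations into a matrix system V a = ℓ, where row i of V is v_i (expressed in the standard basis). Since V is invertible (lower-triangular with 1s on the diagonal, up to permutation), solve by back-substitution:
  V =
[[1, 0, 0, 0],
 [0, 1, 0, 0],
 [1, 1, 1, 0],
 [-1, -1, -1, 1]]
  V a = (-2, -2, -6, 10)
Solving gives a = (-2, -2, -2, 4).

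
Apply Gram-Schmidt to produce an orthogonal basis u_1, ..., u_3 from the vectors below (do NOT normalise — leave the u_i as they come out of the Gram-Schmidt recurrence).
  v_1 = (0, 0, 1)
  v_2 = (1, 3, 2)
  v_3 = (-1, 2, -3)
Orthogonal basis:
  u_1 = (0, 0, 1)
  u_2 = (1, 3, 0)
  u_3 = (-3/2, 1/2, 0)

Apply the Gram-Schmidt recurrence
  u_1 = v_1
  u_i = v_i − Σ_{j<i} ((v_i · u_j) / (u_j · u_j)) · u_j.

Step by step this gives:
  u_1 = (0, 0, 1)
  u_2 = (1, 3, 0)
  u_3 = (-3/2, 1/2, 0)

Orthogonality check:
  u_2 · u_1 = 0 (should be 0)
  u_3 · u_1 = 0 (should be 0)
  u_3 · u_2 = 0 (should be 0)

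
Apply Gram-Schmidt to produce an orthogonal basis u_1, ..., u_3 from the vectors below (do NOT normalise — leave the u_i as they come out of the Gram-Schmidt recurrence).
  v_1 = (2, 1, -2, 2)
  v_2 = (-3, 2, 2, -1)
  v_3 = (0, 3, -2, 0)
Orthogonal basis:
  u_1 = (2, 1, -2, 2)
  u_2 = (-19/13, 36/13, 6/13, 7/13)
  u_3 = (-2/67, 32/67, -84/67, -98/67)

Apply the Gram-Schmidt recurrence
  u_1 = v_1
  u_i = v_i − Σ_{j<i} ((v_i · u_j) / (u_j · u_j)) · u_j.

Step by step this gives:
  u_1 = (2, 1, -2, 2)
  u_2 = (-19/13, 36/13, 6/13, 7/13)
  u_3 = (-2/67, 32/67, -84/67, -98/67)

Orthogonality check:
  u_2 · u_1 = 0 (should be 0)
  u_3 · u_1 = 0 (should be 0)
  u_3 · u_2 = 0 (should be 0)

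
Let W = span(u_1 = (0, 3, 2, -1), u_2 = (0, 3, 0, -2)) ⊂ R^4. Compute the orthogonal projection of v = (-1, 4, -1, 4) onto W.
proj_W(v) = (0, 72/61, 68/61, -14/61)

Set up U = [u_1 | ... | u_2] ∈ R^(4×2). The projector onto W = col(U) is P = U (U^T U)^(-1) U^T.
Compute U^T U =
  [14, 11]
  [11, 13],
and U^T v = (6, 4).
Solve U^T U · c = U^T v for the coefficients: c = (34/61, -10/61). The projection is proj_W(v) = U c.
Check: (v - proj_W(v)) · u_1 = 0  (should be 0).
Check: (v - proj_W(v)) · u_2 = 0  (should be 0).
Result: proj_W(v) = (0, 72/61, 68/61, -14/61).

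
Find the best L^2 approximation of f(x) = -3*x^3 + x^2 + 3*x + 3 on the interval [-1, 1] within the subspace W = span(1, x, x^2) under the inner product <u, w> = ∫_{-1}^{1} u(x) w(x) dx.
g(x) = x^2 + 6*x/5 + 3

The best approximation g ∈ W is the orthogonal projection of f onto W. Writing g = a_0 + a_1 x + a_2 x^2, the coefficients solve the normal equations G · a = b where
  G_{ij} = <φ_i, φ_j> and b_i = <f, φ_i>, with φ_0 = 1, φ_1 = x, φ_2 = x^2.
G =
  [2, 0, 2/3]
  [0, 2/3, 0]
  [2/3, 0, 2/5],
b = (20/3, 4/5, 12/5).
Solving gives a_0 = 3, a_1 = 6/5, a_2 = 1, so
  g(x) = x^2 + 6*x/5 + 3.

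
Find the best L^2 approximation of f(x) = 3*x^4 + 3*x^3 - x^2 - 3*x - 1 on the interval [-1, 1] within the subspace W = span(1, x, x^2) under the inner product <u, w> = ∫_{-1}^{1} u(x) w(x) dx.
g(x) = 11*x^2/7 - 6*x/5 - 44/35

The best approximation g ∈ W is the orthogonal projection of f onto W. Writing g = a_0 + a_1 x + a_2 x^2, the coefficients solve the normal equations G · a = b where
  G_{ij} = <φ_i, φ_j> and b_i = <f, φ_i>, with φ_0 = 1, φ_1 = x, φ_2 = x^2.
G =
  [2, 0, 2/3]
  [0, 2/3, 0]
  [2/3, 0, 2/5],
b = (-22/15, -4/5, -22/105).
Solving gives a_0 = -44/35, a_1 = -6/5, a_2 = 11/7, so
  g(x) = 11*x^2/7 - 6*x/5 - 44/35.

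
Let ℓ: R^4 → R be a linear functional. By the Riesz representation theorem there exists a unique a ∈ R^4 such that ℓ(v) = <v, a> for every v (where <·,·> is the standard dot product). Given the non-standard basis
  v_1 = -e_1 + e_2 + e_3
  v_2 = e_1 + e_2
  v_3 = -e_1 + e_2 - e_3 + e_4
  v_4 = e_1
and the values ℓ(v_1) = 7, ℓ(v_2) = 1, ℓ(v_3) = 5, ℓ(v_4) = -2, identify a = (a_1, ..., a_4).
a = (-2, 3, 2, 2)

Write a = (a_1, ..., a_4) in the standard basis. For each basis vector v_i, ℓ(v_i) = <v_i, a> is a linear equation in the a_j's. Collect the n equations into a matrix system V a = ℓ, where row i of V is v_i (expressed in the standard basis). Since V is invertible (lower-triangular with 1s on the diagonal, up to permutation), solve by back-substitution:
  V =
[[-1, 1, 1, 0],
 [1, 1, 0, 0],
 [-1, 1, -1, 1],
 [1, 0, 0, 0]]
  V a = (7, 1, 5, -2)
Solving gives a = (-2, 3, 2, 2).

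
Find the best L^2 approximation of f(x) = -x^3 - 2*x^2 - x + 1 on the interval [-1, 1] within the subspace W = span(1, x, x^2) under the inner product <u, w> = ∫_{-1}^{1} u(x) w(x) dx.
g(x) = -2*x^2 - 8*x/5 + 1

The best approximation g ∈ W is the orthogonal projection of f onto W. Writing g = a_0 + a_1 x + a_2 x^2, the coefficients solve the normal equations G · a = b where
  G_{ij} = <φ_i, φ_j> and b_i = <f, φ_i>, with φ_0 = 1, φ_1 = x, φ_2 = x^2.
G =
  [2, 0, 2/3]
  [0, 2/3, 0]
  [2/3, 0, 2/5],
b = (2/3, -16/15, -2/15).
Solving gives a_0 = 1, a_1 = -8/5, a_2 = -2, so
  g(x) = -2*x^2 - 8*x/5 + 1.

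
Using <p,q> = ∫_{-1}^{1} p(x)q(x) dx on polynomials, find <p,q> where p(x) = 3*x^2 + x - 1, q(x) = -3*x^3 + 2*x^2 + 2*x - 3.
<p,q> = 6/5

Expand the product: p(x)·q(x) = -9*x^5 + 3*x^4 + 11*x^3 - 9*x^2 - 5*x + 3.
∫_{-1}^{1} of each monomial x^k gives [2/(k+1) if k even, 0 if k odd]. Integrating term-by-term (or equivalently evaluating the antiderivative F(x) = -3*x^6/2 + 3*x^5/5 + 11*x^4/4 - 3*x^3 - 5*x^2/2 + 3*x at the endpoints):
  F(1) − F(−1) = -13/20 − (-37/20) = 6/5.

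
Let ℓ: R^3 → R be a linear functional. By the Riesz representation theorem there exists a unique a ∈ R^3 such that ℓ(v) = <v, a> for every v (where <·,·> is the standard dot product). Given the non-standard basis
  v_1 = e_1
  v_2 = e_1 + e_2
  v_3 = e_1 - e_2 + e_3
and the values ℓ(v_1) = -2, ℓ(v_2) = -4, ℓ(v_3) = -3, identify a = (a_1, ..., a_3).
a = (-2, -2, -3)

Write a = (a_1, ..., a_3) in the standard basis. For each basis vector v_i, ℓ(v_i) = <v_i, a> is a linear equation in the a_j's. Collect the n equations into a matrix system V a = ℓ, where row i of V is v_i (expressed in the standard basis). Since V is invertible (lower-triangular with 1s on the diagonal, up to permutation), solve by back-substitution:
  V =
[[1, 0, 0],
 [1, 1, 0],
 [1, -1, 1]]
  V a = (-2, -4, -3)
Solving gives a = (-2, -2, -3).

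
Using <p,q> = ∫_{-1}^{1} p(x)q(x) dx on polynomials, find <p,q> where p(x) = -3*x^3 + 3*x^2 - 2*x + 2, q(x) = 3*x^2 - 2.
<p,q> = -22/5

Expand the product: p(x)·q(x) = -9*x^5 + 9*x^4 + 4*x - 4.
∫_{-1}^{1} of each monomial x^k gives [2/(k+1) if k even, 0 if k odd]. Integrating term-by-term (or equivalently evaluating the antiderivative F(x) = -3*x^6/2 + 9*x^5/5 + 2*x^2 - 4*x at the endpoints):
  F(1) − F(−1) = -17/10 − (27/10) = -22/5.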